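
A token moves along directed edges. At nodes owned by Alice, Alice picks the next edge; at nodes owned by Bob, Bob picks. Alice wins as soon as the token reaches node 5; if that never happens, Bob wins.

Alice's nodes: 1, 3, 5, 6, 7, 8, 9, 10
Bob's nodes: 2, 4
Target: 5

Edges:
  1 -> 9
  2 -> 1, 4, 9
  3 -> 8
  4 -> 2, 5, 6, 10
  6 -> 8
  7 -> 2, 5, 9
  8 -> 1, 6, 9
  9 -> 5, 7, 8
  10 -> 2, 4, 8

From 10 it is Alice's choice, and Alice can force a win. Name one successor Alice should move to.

A0 = {5}
A1: add {7, 9} — 7 (Alice) has 7→5; 9 (Alice) has 9→5.
A2: add {1, 8} — 1 (Alice) has 1→9; 8 (Alice) has 8→9.
A3: add {3, 6, 10} — 3 (Alice) has 3→8; 6 (Alice) has 6→8; 10 (Alice) has 10→8.
A4 = A3; e.g. 2 (Bob) can still go to 4. Fixed point.
From 10, successor 8 is in the attractor (rank 2); the other successors 2, 4 are not.

8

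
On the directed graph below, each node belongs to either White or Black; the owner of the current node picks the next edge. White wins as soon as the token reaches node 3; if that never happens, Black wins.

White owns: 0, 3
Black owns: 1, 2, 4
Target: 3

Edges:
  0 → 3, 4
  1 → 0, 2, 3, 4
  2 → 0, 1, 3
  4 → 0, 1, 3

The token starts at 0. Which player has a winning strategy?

A0 = {3}
A1: add {0} — 0 (White) has 0→3.
A2 = A1; e.g. 1 (Black) can still go to 2. Fixed point.
0 ∈ A1, so White can force the target.

White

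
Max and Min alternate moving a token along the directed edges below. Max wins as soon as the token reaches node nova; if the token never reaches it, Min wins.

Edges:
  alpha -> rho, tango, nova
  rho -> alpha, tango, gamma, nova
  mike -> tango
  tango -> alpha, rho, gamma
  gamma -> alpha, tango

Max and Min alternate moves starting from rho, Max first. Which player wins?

Max

Track states (vertex, player-to-move).
A0 = {(nova,Max), (nova,Min)}
A1: add {(alpha,Max), (rho,Max)}.
(rho,Max) ∈ A1 ⇒ Max forces the target.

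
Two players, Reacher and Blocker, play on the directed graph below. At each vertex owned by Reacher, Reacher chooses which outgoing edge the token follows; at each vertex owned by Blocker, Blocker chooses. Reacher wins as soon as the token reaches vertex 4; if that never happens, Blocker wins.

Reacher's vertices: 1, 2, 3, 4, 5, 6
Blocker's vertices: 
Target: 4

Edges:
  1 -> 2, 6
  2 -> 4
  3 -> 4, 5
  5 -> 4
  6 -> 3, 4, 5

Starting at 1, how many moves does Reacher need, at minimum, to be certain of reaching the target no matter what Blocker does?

A0 = {4}
A1: add {2, 3, 5, 6} — 2 (Reacher) has 2→4; 3 (Reacher) has 3→4; 5 (Reacher) has 5→4; 6 (Reacher) has 6→4.
A2: add {1} — 1 (Reacher) has 1→2.
A2 = all vertices. Fixed point.
1 enters the attractor at level 2, so Reacher can force the target in 2 moves from there.

2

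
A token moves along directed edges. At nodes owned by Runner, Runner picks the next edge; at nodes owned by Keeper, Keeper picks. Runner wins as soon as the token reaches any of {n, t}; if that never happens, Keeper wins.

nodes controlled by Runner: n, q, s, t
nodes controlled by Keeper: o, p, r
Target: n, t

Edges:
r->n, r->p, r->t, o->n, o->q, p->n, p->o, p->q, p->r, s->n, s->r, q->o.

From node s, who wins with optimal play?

A0 = {n, t}
A1: add {s} — s (Runner) has s→n.
A2 = A1; e.g. o (Keeper) can still go to q. Fixed point.
s ∈ A1, so Runner can force the target.

Runner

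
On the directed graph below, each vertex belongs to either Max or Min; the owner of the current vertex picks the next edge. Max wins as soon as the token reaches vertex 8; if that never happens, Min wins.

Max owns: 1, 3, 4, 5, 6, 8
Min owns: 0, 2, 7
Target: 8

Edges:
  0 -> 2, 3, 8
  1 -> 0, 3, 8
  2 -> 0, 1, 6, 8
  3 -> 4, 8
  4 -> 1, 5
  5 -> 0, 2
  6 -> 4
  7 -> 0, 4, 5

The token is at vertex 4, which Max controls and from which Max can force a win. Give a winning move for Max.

1

A0 = {8}
A1: add {1, 3} — 1 (Max) has 1→8; 3 (Max) has 3→8.
A2: add {4} — 4 (Max) has 4→1.
A3: add {6} — 6 (Max) has 6→4.
A4 = A3; e.g. 0 (Min) can still go to 2. Fixed point.
From 4, successor 1 is in the attractor (rank 1); the other successor 5 is not.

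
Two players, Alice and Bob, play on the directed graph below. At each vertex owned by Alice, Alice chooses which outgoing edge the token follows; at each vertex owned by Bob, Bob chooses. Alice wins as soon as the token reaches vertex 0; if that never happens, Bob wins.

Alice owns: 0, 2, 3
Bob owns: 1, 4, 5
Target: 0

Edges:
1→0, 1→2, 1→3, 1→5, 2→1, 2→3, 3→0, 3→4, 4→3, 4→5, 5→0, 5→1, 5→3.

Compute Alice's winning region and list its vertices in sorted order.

0, 2, 3

A0 = {0}
A1: add {3} — 3 (Alice) has 3→0.
A2: add {2} — 2 (Alice) has 2→3.
A3 = A2; e.g. 1 (Bob) can still go to 5. Fixed point.
Alice's winning region = {0, 2, 3}.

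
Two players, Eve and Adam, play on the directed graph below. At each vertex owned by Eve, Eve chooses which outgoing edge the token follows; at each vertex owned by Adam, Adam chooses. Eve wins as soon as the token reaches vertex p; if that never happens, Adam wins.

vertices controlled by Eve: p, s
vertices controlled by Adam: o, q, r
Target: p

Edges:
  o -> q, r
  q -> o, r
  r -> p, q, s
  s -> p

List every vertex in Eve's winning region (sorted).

A0 = {p}
A1: add {s} — s (Eve) has s→p.
A2 = A1; e.g. o (Adam) can still go to q. Fixed point.
Eve's winning region = {p, s}.

p, s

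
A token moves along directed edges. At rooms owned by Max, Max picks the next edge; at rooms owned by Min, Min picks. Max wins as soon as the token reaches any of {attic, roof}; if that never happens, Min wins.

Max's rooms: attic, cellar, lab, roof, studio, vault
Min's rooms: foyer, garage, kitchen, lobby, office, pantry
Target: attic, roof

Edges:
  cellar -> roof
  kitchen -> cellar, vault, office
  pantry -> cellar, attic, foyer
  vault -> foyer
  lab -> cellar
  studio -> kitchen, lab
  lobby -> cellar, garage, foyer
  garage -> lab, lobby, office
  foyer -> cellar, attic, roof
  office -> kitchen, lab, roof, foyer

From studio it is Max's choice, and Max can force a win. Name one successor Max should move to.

A0 = {attic, roof}
A1: add {cellar} — cellar (Max) has cellar→roof.
A2: add {foyer, lab} — lab (Max) has lab→cellar; foyer (Min): all of {cellar, attic, roof} already in.
A3: add {pantry, studio, vault} — pantry (Min): all of {cellar, attic, foyer} already in; vault (Max) has vault→foyer; studio (Max) has studio→lab.
A4 = A3; e.g. kitchen (Min) can still go to office. Fixed point.
From studio, successor lab is in the attractor (rank 2); the other successor kitchen is not.

lab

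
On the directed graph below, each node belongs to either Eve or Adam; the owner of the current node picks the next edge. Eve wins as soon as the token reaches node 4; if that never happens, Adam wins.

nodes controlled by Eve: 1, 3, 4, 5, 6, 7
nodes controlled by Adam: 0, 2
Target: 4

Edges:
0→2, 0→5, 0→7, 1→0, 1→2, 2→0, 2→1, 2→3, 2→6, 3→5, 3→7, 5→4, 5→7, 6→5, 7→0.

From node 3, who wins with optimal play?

A0 = {4}
A1: add {5} — 5 (Eve) has 5→4.
A2: add {3, 6} — 3 (Eve) has 3→5; 6 (Eve) has 6→5.
A3 = A2; e.g. 0 (Adam) can still go to 2. Fixed point.
3 ∈ A2, so Eve can force the target.

Eve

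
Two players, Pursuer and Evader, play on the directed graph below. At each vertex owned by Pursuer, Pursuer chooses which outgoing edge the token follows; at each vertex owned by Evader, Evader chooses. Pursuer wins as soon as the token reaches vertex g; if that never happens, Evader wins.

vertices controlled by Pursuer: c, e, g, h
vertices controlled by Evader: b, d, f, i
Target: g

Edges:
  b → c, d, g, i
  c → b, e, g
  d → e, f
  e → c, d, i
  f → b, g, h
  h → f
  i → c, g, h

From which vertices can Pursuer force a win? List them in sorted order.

c, e, g

A0 = {g}
A1: add {c} — c (Pursuer) has c→g.
A2: add {e} — e (Pursuer) has e→c.
A3 = A2; e.g. b (Evader) can still go to d. Fixed point.
Pursuer's winning region = {c, e, g}.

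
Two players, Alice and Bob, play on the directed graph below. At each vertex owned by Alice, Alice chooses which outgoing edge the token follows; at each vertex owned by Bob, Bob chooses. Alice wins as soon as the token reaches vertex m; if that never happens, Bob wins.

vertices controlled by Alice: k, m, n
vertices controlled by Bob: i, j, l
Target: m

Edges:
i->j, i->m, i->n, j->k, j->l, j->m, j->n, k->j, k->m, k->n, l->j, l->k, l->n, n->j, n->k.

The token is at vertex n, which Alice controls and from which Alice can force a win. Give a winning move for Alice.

A0 = {m}
A1: add {k} — k (Alice) has k→m.
A2: add {n} — n (Alice) has n→k.
A3 = A2; e.g. i (Bob) can still go to j. Fixed point.
From n, successor k is in the attractor (rank 1); the other successor j is not.

k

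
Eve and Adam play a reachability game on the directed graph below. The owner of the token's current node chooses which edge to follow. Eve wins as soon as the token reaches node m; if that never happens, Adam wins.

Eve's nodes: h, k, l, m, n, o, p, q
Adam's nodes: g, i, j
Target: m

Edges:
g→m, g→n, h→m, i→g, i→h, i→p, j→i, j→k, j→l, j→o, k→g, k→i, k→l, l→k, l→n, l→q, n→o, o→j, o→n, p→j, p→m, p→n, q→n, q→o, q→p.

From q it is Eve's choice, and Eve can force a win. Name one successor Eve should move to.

p

A0 = {m}
A1: add {h, p} — h (Eve) has h→m; p (Eve) has p→m.
A2: add {q} — q (Eve) has q→p.
A3: add {l} — l (Eve) has l→q.
A4: add {k} — k (Eve) has k→l.
A5 = A4; e.g. g (Adam) can still go to n. Fixed point.
From q, successor p is in the attractor (rank 1); the other successors n, o are not.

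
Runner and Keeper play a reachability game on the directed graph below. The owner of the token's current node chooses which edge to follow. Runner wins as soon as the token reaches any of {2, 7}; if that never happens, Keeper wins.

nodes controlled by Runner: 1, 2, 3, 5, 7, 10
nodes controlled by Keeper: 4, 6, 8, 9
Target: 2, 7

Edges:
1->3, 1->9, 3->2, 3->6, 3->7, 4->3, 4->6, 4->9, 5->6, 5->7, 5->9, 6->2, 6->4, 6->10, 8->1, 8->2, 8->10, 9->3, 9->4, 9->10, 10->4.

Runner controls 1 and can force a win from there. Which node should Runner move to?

3

A0 = {2, 7}
A1: add {3, 5} — 3 (Runner) has 3→2; 5 (Runner) has 5→7.
A2: add {1} — 1 (Runner) has 1→3.
A3 = A2; e.g. 4 (Keeper) can still go to 6. Fixed point.
From 1, successor 3 is in the attractor (rank 1); the other successor 9 is not.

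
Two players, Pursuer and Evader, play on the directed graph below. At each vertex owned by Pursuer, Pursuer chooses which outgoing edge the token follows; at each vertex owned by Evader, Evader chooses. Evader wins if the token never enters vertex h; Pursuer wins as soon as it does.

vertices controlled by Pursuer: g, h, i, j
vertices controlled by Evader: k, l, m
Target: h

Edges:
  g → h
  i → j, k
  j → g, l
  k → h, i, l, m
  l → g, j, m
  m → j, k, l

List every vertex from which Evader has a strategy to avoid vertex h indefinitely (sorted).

k, l, m

A0 = {h}
A1: add {g} — g (Pursuer) has g→h.
A2: add {j} — j (Pursuer) has j→g.
A3: add {i} — i (Pursuer) has i→j.
A4 = A3; e.g. k (Evader) can still go to l. Fixed point.
Pursuer's attractor = {g, h, i, j}; Evader avoids the target exactly from the complement.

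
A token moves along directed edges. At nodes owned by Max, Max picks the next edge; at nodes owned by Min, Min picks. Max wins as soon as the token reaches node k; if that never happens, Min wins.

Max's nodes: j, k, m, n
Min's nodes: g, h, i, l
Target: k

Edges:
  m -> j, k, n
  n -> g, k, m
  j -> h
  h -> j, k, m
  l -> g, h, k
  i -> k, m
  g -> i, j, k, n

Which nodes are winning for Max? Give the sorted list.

A0 = {k}
A1: add {m, n} — m (Max) has m→k; n (Max) has n→k.
A2: add {i} — i (Min): all of {k, m} already in.
A3 = A2; e.g. g (Min) can still go to j. Fixed point.
Max's winning region = {i, k, m, n}.

i, k, m, n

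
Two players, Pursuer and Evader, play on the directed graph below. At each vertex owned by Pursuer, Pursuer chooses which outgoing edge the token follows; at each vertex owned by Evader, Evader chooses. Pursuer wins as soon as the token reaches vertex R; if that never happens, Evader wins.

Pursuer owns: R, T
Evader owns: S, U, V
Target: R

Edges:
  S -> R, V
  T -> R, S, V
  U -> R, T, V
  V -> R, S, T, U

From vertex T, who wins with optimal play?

A0 = {R}
A1: add {T} — T (Pursuer) has T→R.
A2 = A1; e.g. S (Evader) can still go to V. Fixed point.
T ∈ A1, so Pursuer can force the target.

Pursuer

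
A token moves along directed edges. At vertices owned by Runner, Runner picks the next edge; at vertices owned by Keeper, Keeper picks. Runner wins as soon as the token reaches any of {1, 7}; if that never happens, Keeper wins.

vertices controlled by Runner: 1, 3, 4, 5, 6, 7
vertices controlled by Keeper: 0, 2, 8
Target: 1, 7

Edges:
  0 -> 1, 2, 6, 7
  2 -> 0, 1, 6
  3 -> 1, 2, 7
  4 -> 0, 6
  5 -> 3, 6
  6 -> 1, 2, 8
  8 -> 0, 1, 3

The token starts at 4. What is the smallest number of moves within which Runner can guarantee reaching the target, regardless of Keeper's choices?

2

A0 = {1, 7}
A1: add {3, 6} — 3 (Runner) has 3→1; 6 (Runner) has 6→1.
A2: add {4, 5} — 4 (Runner) has 4→6; 5 (Runner) has 5→3.
A3 = A2; e.g. 0 (Keeper) can still go to 2. Fixed point.
4 enters the attractor at level 2, so Runner can force the target in 2 moves from there.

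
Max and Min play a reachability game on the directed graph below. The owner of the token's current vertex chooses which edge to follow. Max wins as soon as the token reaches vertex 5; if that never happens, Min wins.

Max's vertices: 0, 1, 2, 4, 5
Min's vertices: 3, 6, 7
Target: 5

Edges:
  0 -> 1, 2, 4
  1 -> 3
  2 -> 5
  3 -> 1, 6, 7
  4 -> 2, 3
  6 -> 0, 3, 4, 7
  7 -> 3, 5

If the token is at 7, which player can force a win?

Min

A0 = {5}
A1: add {2} — 2 (Max) has 2→5.
A2: add {0, 4} — 0 (Max) has 0→2; 4 (Max) has 4→2.
A3 = A2; e.g. 1 (Max) has no edge into A2. Fixed point.
7 never enters the attractor, so Min can avoid the target forever.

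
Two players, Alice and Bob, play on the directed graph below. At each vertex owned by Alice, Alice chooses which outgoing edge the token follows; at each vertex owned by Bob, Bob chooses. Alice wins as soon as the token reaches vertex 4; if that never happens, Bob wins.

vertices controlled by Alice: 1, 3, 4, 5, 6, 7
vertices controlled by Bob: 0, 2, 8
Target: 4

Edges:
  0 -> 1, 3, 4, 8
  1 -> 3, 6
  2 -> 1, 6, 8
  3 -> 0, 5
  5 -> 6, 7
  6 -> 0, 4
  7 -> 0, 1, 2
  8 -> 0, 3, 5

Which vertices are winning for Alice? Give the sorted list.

A0 = {4}
A1: add {6} — 6 (Alice) has 6→4.
A2: add {1, 5} — 1 (Alice) has 1→6; 5 (Alice) has 5→6.
A3: add {3, 7} — 3 (Alice) has 3→5; 7 (Alice) has 7→1.
A4 = A3; e.g. 0 (Bob) can still go to 8. Fixed point.
Alice's winning region = {1, 3, 4, 5, 6, 7}.

1, 3, 4, 5, 6, 7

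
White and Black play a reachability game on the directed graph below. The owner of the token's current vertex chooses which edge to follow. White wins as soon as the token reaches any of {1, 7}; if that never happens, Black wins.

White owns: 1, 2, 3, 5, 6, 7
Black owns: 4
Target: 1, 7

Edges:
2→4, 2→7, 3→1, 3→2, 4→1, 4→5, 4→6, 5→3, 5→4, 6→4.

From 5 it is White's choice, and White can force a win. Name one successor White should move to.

3

A0 = {1, 7}
A1: add {2, 3} — 2 (White) has 2→7; 3 (White) has 3→1.
A2: add {5} — 5 (White) has 5→3.
A3 = A2; e.g. 4 (Black) can still go to 6. Fixed point.
From 5, successor 3 is in the attractor (rank 1); the other successor 4 is not.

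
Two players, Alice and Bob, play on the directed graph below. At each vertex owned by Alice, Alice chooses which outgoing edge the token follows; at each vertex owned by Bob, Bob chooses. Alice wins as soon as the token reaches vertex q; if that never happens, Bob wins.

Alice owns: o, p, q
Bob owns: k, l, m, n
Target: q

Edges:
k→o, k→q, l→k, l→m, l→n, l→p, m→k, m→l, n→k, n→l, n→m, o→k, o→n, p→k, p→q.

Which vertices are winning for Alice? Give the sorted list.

A0 = {q}
A1: add {p} — p (Alice) has p→q.
A2 = A1; e.g. k (Bob) can still go to o. Fixed point.
Alice's winning region = {p, q}.

p, q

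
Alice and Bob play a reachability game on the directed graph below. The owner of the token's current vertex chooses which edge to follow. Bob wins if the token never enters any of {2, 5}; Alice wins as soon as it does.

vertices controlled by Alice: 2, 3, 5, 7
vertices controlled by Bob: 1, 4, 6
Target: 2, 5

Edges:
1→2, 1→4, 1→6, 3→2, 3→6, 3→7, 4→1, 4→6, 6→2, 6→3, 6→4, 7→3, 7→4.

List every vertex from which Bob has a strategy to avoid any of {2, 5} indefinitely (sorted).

A0 = {2, 5}
A1: add {3} — 3 (Alice) has 3→2.
A2: add {7} — 7 (Alice) has 7→3.
A3 = A2; e.g. 1 (Bob) can still go to 4. Fixed point.
Alice's attractor = {2, 3, 5, 7}; Bob avoids the target exactly from the complement.

1, 4, 6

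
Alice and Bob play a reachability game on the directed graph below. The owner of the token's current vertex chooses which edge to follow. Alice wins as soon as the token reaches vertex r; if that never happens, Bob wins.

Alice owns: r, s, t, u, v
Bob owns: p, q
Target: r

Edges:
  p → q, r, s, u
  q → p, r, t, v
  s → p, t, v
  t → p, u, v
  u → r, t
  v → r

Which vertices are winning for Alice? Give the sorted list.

r, s, t, u, v

A0 = {r}
A1: add {u, v} — u (Alice) has u→r; v (Alice) has v→r.
A2: add {s, t} — s (Alice) has s→v; t (Alice) has t→u.
A3 = A2; e.g. p (Bob) can still go to q. Fixed point.
Alice's winning region = {r, s, t, u, v}.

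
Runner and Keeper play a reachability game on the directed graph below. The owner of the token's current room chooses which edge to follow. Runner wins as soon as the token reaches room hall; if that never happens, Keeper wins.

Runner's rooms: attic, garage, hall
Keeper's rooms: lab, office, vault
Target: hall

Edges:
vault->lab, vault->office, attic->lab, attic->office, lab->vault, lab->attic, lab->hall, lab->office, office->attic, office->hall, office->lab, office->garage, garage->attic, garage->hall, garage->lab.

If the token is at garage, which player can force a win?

A0 = {hall}
A1: add {garage} — garage (Runner) has garage→hall.
A2 = A1; e.g. vault (Keeper) can still go to lab. Fixed point.
garage ∈ A1, so Runner can force the target.

Runner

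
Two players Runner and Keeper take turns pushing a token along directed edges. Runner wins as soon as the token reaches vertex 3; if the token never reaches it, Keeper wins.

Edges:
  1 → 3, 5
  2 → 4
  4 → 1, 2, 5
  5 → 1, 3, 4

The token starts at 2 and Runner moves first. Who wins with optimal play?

Keeper

Track states (vertex, player-to-move).
A0 = {(3,Runner), (3,Keeper)}
A1: add {(1,Runner), (5,Runner)}.
A2: add {(1,Keeper)}.
A3: add {(4,Runner)}.
A4: add {(2,Keeper), (5,Keeper)}.
A5 = A4; e.g. (2,Runner) stays out. (2,Runner) never enters ⇒ Keeper avoids the target.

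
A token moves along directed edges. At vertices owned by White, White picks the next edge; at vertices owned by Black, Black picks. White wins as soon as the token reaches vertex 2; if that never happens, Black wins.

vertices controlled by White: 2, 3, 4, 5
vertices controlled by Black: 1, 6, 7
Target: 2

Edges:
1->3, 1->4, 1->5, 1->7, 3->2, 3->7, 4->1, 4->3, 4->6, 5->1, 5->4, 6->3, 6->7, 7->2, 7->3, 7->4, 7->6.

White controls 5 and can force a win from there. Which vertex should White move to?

4

A0 = {2}
A1: add {3} — 3 (White) has 3→2.
A2: add {4} — 4 (White) has 4→3.
A3: add {5} — 5 (White) has 5→4.
A4 = A3; e.g. 1 (Black) can still go to 7. Fixed point.
From 5, successor 4 is in the attractor (rank 2); the other successor 1 is not.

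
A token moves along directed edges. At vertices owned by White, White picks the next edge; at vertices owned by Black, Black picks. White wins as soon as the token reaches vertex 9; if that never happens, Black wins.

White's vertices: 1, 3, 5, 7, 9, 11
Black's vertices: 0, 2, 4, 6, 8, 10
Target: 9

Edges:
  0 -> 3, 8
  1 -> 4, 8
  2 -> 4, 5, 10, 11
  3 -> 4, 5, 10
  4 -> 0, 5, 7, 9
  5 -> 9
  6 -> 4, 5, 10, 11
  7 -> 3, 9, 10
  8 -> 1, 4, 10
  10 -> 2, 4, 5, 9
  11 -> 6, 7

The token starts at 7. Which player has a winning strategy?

White

A0 = {9}
A1: add {5, 7} — 5 (White) has 5→9; 7 (White) has 7→9.
7 ∈ A1, so White can force the target.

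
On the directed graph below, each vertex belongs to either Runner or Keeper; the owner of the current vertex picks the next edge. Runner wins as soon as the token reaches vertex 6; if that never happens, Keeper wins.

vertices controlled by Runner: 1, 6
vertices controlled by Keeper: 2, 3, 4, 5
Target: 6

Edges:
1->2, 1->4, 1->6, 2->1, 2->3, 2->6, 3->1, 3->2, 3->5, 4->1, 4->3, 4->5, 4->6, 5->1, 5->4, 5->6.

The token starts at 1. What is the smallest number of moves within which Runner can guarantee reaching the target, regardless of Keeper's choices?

1

A0 = {6}
A1: add {1} — 1 (Runner) has 1→6.
A2 = A1; e.g. 2 (Keeper) can still go to 3. Fixed point.
1 enters the attractor at level 1, so Runner can force the target in 1 move from there.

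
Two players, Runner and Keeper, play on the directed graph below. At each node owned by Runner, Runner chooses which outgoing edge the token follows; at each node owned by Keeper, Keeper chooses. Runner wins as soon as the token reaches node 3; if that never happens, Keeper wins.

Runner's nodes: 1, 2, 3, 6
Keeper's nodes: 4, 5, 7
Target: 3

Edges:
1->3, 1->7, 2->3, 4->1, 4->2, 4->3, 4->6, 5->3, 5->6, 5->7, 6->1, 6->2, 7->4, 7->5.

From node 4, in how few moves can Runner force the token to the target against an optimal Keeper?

A0 = {3}
A1: add {1, 2} — 1 (Runner) has 1→3; 2 (Runner) has 2→3.
A2: add {6} — 6 (Runner) has 6→1.
A3: add {4} — 4 (Keeper): all of {1, 2, 3, 6} already in.
A4 = A3; e.g. 5 (Keeper) can still go to 7. Fixed point.
4 enters the attractor at level 3, so Runner can force the target in 3 moves from there.

3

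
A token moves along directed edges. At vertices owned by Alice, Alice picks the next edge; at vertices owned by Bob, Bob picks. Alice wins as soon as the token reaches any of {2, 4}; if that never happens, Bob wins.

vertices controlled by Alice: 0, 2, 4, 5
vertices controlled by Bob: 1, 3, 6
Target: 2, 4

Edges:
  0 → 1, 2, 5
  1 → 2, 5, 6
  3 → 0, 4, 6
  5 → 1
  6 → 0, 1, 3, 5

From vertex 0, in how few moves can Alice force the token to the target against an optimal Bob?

1

A0 = {2, 4}
A1: add {0} — 0 (Alice) has 0→2.
A2 = A1; e.g. 1 (Bob) can still go to 5. Fixed point.
0 enters the attractor at level 1, so Alice can force the target in 1 move from there.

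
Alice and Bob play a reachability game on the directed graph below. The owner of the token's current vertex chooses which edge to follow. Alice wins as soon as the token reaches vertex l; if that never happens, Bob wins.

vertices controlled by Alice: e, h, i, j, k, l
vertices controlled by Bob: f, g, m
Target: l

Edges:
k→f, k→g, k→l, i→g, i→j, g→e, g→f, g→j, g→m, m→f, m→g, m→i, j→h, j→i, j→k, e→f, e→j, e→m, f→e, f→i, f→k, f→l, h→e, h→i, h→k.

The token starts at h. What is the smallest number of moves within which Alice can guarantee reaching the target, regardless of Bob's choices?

2

A0 = {l}
A1: add {k} — k (Alice) has k→l.
A2: add {h, j} — h (Alice) has h→k; j (Alice) has j→k.
h enters the attractor at level 2, so Alice can force the target in 2 moves from there.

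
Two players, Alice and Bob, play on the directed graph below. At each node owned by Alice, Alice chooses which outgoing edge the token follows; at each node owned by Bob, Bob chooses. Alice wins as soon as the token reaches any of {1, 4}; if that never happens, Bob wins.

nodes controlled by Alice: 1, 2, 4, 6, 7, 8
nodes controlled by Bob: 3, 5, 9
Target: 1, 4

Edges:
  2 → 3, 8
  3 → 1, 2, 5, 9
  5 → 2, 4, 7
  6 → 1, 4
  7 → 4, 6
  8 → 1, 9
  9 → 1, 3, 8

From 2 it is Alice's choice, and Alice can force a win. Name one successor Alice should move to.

8

A0 = {1, 4}
A1: add {6, 7, 8} — 6 (Alice) has 6→1; 7 (Alice) has 7→4; 8 (Alice) has 8→1.
A2: add {2} — 2 (Alice) has 2→8.
A3: add {5} — 5 (Bob): all of {2, 4, 7} already in.
A4 = A3; e.g. 3 (Bob) can still go to 9. Fixed point.
From 2, successor 8 is in the attractor (rank 1); the other successor 3 is not.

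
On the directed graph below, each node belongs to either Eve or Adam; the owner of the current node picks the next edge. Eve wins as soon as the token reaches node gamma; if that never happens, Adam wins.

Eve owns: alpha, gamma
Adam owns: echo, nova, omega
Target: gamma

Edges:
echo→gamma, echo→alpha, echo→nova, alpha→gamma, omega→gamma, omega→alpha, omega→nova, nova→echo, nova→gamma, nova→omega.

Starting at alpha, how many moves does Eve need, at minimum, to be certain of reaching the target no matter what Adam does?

A0 = {gamma}
A1: add {alpha} — alpha (Eve) has alpha→gamma.
A2 = A1; e.g. echo (Adam) can still go to nova. Fixed point.
alpha enters the attractor at level 1, so Eve can force the target in 1 move from there.

1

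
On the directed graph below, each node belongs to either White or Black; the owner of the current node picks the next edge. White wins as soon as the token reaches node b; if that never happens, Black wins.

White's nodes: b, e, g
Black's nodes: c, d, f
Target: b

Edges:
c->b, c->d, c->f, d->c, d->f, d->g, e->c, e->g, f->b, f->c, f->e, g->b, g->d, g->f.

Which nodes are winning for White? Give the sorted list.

b, e, g

A0 = {b}
A1: add {g} — g (White) has g→b.
A2: add {e} — e (White) has e→g.
A3 = A2; e.g. c (Black) can still go to d. Fixed point.
White's winning region = {b, e, g}.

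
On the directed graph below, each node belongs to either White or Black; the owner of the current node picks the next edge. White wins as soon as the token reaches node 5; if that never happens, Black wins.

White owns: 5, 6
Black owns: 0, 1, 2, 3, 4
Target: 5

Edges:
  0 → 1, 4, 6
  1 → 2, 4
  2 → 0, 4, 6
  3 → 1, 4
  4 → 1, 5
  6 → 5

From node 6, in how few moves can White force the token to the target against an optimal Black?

1

A0 = {5}
A1: add {6} — 6 (White) has 6→5.
A2 = A1; e.g. 0 (Black) can still go to 1. Fixed point.
6 enters the attractor at level 1, so White can force the target in 1 move from there.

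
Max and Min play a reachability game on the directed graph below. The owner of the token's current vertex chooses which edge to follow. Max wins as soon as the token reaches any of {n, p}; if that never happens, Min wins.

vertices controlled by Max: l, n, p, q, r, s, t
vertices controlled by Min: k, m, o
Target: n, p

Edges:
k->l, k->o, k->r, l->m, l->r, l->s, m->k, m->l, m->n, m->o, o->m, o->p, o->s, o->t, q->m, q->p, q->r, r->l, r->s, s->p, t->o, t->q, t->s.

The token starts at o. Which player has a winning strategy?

A0 = {n, p}
A1: add {q, s} — q (Max) has q→p; s (Max) has s→p.
A2: add {l, r, t} — l (Max) has l→s; r (Max) has r→s; t (Max) has t→q.
A3 = A2; e.g. k (Min) can still go to o. Fixed point.
o never enters the attractor, so Min can avoid the target forever.

Min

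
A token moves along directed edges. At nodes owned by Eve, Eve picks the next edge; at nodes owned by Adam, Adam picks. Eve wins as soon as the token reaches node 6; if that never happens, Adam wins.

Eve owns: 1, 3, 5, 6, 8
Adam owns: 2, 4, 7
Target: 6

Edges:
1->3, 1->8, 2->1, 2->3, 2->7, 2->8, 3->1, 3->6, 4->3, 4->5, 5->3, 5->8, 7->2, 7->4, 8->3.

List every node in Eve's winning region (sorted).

1, 3, 4, 5, 6, 8

A0 = {6}
A1: add {3} — 3 (Eve) has 3→6.
A2: add {1, 5, 8} — 1 (Eve) has 1→3; 5 (Eve) has 5→3; 8 (Eve) has 8→3.
A3: add {4} — 4 (Adam): all of {3, 5} already in.
A4 = A3; e.g. 2 (Adam) can still go to 7. Fixed point.
Eve's winning region = {1, 3, 4, 5, 6, 8}.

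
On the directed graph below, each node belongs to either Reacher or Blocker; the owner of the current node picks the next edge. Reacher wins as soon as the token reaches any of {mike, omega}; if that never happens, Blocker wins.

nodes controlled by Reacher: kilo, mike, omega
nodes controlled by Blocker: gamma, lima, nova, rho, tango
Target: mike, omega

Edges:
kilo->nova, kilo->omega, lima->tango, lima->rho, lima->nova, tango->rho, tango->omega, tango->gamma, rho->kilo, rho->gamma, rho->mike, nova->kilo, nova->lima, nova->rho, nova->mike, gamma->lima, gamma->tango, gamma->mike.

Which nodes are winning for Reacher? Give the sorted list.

A0 = {mike, omega}
A1: add {kilo} — kilo (Reacher) has kilo→omega.
A2 = A1; e.g. lima (Blocker) can still go to tango. Fixed point.
Reacher's winning region = {kilo, mike, omega}.

kilo, mike, omega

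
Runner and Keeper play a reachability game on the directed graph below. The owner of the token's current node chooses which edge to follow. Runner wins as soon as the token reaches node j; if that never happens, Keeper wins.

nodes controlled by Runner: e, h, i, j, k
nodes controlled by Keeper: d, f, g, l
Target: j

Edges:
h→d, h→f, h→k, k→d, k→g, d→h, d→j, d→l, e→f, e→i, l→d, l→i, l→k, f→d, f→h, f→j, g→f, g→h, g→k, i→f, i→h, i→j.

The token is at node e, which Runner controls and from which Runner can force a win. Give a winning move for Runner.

i

A0 = {j}
A1: add {i} — i (Runner) has i→j.
A2: add {e} — e (Runner) has e→i.
A3 = A2; e.g. d (Keeper) can still go to h. Fixed point.
From e, successor i is in the attractor (rank 1); the other successor f is not.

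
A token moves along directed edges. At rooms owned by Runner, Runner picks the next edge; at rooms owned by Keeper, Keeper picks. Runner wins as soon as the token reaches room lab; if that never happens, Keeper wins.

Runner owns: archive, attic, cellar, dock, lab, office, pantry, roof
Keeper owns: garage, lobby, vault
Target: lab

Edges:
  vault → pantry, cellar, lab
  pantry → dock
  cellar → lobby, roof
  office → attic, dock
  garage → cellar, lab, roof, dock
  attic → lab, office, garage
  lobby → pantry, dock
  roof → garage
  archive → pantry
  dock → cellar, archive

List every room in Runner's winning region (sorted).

attic, lab, office

A0 = {lab}
A1: add {attic} — attic (Runner) has attic→lab.
A2: add {office} — office (Runner) has office→attic.
A3 = A2; e.g. vault (Keeper) can still go to pantry. Fixed point.
Runner's winning region = {attic, lab, office}.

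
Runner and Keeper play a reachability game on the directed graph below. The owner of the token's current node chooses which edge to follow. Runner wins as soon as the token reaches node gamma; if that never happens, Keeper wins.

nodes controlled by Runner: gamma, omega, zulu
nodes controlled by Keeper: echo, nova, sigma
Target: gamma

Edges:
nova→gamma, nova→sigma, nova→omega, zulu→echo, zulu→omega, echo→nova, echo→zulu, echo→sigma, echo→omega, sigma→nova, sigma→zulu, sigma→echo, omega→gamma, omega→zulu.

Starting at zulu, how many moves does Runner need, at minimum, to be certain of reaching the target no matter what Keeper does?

2

A0 = {gamma}
A1: add {omega} — omega (Runner) has omega→gamma.
A2: add {zulu} — zulu (Runner) has zulu→omega.
A3 = A2; e.g. nova (Keeper) can still go to sigma. Fixed point.
zulu enters the attractor at level 2, so Runner can force the target in 2 moves from there.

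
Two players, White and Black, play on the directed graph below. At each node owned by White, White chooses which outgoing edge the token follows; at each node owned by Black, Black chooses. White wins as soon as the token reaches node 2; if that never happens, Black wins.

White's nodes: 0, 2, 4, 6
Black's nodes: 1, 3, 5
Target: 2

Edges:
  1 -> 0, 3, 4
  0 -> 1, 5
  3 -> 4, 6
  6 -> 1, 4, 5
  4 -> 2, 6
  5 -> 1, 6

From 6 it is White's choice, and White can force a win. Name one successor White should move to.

A0 = {2}
A1: add {4} — 4 (White) has 4→2.
A2: add {6} — 6 (White) has 6→4.
A3: add {3} — 3 (Black): all of {4, 6} already in.
A4 = A3; e.g. 0 (White) has no edge into A3. Fixed point.
From 6, successor 4 is in the attractor (rank 1); the other successors 1, 5 are not.

4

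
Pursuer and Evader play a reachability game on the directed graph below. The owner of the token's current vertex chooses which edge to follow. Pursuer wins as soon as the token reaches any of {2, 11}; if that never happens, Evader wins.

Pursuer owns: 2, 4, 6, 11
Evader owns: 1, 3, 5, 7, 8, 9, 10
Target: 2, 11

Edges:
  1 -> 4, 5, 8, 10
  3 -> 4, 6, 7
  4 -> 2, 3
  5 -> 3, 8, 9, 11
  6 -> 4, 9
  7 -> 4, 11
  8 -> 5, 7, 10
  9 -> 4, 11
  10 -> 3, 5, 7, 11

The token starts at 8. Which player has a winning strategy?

Evader

A0 = {2, 11}
A1: add {4} — 4 (Pursuer) has 4→2.
A2: add {6, 7, 9} — 6 (Pursuer) has 6→4; 7 (Evader): all of {4, 11} already in; 9 (Evader): all of {4, 11} already in.
A3: add {3} — 3 (Evader): all of {4, 6, 7} already in.
A4 = A3; e.g. 1 (Evader) can still go to 5. Fixed point.
8 never enters the attractor, so Evader can avoid the target forever.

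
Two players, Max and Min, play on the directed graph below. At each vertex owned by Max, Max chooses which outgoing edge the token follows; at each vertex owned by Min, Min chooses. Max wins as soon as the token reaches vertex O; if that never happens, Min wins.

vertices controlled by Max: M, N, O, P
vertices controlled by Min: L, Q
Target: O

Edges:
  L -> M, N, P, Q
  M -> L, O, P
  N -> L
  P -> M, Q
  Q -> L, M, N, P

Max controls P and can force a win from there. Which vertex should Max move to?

M

A0 = {O}
A1: add {M} — M (Max) has M→O.
A2: add {P} — P (Max) has P→M.
A3 = A2; e.g. L (Min) can still go to N. Fixed point.
From P, successor M is in the attractor (rank 1); the other successor Q is not.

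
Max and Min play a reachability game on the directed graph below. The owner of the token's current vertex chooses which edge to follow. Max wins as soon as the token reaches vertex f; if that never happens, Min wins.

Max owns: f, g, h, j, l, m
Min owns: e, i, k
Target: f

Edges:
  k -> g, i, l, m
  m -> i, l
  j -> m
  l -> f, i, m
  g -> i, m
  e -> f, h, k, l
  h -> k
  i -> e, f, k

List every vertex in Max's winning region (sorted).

A0 = {f}
A1: add {l} — l (Max) has l→f.
A2: add {m} — m (Max) has m→l.
A3: add {g, j} — g (Max) has g→m; j (Max) has j→m.
A4 = A3; e.g. e (Min) can still go to h. Fixed point.
Max's winning region = {f, g, j, l, m}.

f, g, j, l, m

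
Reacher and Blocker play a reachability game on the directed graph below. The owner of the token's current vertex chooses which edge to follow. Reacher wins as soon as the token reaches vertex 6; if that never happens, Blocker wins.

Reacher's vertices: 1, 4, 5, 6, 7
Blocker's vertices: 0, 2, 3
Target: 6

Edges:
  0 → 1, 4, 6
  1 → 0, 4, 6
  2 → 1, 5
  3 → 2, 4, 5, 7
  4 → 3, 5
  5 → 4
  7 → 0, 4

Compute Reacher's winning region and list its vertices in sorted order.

1, 6

A0 = {6}
A1: add {1} — 1 (Reacher) has 1→6.
A2 = A1; e.g. 0 (Blocker) can still go to 4. Fixed point.
Reacher's winning region = {1, 6}.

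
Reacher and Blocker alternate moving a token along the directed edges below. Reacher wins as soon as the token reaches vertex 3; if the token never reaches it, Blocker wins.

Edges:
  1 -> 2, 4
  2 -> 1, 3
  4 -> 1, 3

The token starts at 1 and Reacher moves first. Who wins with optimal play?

Blocker

Track states (vertex, player-to-move).
A0 = {(3,Reacher), (3,Blocker)}
A1: add {(2,Reacher), (4,Reacher)}.
A2: add {(1,Blocker)}.
A3 = A2; e.g. (1,Reacher) stays out. (1,Reacher) never enters ⇒ Blocker avoids the target.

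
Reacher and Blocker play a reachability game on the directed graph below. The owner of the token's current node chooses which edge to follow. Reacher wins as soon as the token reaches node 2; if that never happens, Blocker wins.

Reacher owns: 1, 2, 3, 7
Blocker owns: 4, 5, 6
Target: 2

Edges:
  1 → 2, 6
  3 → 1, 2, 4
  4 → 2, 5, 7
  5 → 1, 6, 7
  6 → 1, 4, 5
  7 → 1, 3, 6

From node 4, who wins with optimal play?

Blocker

A0 = {2}
A1: add {1, 3} — 1 (Reacher) has 1→2; 3 (Reacher) has 3→2.
A2: add {7} — 7 (Reacher) has 7→1.
A3 = A2; e.g. 4 (Blocker) can still go to 5. Fixed point.
4 never enters the attractor, so Blocker can avoid the target forever.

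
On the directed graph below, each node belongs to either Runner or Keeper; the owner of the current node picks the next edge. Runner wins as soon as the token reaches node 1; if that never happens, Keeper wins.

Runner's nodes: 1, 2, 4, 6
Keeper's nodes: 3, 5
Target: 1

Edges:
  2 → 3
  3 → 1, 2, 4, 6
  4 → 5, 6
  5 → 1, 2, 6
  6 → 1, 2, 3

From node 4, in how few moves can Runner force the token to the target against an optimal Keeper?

2

A0 = {1}
A1: add {6} — 6 (Runner) has 6→1.
A2: add {4} — 4 (Runner) has 4→6.
A3 = A2; e.g. 2 (Runner) has no edge into A2. Fixed point.
4 enters the attractor at level 2, so Runner can force the target in 2 moves from there.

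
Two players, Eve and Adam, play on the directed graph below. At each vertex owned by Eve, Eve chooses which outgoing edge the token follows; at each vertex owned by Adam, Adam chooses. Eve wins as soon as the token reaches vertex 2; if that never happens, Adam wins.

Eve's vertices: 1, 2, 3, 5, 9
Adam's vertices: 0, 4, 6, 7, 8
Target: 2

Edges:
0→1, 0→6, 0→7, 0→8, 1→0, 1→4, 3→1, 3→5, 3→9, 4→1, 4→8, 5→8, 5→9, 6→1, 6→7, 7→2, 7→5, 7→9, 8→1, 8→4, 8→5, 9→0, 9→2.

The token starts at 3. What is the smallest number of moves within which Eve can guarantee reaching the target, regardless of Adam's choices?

2

A0 = {2}
A1: add {9} — 9 (Eve) has 9→2.
A2: add {3, 5} — 3 (Eve) has 3→9; 5 (Eve) has 5→9.
3 enters the attractor at level 2, so Eve can force the target in 2 moves from there.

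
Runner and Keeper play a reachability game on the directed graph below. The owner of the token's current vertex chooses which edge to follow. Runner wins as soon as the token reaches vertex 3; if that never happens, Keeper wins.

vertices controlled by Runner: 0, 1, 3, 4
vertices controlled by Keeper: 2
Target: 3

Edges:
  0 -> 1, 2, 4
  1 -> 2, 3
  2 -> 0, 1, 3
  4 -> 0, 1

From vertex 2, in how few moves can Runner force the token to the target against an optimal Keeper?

3

A0 = {3}
A1: add {1} — 1 (Runner) has 1→3.
A2: add {0, 4} — 0 (Runner) has 0→1; 4 (Runner) has 4→1.
A3: add {2} — 2 (Keeper): all of {0, 1, 3} already in.
A3 = all vertices. Fixed point.
2 enters the attractor at level 3, so Runner can force the target in 3 moves from there.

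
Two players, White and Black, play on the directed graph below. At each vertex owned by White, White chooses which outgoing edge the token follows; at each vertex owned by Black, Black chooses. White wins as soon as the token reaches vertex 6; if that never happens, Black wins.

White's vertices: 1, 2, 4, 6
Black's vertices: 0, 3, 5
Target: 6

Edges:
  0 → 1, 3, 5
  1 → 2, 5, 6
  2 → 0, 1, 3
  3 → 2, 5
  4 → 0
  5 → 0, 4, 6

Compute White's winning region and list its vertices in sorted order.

1, 2, 6

A0 = {6}
A1: add {1} — 1 (White) has 1→6.
A2: add {2} — 2 (White) has 2→1.
A3 = A2; e.g. 0 (Black) can still go to 3. Fixed point.
White's winning region = {1, 2, 6}.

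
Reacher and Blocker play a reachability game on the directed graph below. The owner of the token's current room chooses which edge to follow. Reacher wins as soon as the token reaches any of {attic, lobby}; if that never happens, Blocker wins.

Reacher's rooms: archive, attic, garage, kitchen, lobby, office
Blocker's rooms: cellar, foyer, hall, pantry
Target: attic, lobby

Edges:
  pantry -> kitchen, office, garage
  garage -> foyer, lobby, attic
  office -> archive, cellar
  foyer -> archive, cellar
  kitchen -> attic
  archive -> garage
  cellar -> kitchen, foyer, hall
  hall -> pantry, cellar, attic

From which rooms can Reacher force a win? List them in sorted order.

archive, attic, garage, kitchen, lobby, office, pantry

A0 = {attic, lobby}
A1: add {garage, kitchen} — kitchen (Reacher) has kitchen→attic; garage (Reacher) has garage→lobby.
A2: add {archive} — archive (Reacher) has archive→garage.
A3: add {office} — office (Reacher) has office→archive.
A4: add {pantry} — pantry (Blocker): all of {kitchen, office, garage} already in.
A5 = A4; e.g. foyer (Blocker) can still go to cellar. Fixed point.
Reacher's winning region = {archive, attic, garage, kitchen, lobby, office, pantry}.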